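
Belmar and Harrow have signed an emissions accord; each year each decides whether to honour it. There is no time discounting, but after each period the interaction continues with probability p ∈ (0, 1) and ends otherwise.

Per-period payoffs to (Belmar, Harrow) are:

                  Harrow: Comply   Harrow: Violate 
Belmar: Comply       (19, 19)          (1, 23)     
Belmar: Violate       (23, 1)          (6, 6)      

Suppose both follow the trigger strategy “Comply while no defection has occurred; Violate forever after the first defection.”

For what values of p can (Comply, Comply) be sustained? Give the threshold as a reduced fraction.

4/17

With no time discounting, the continuation probability p plays the role of the discount factor.
Grim-trigger IC: 19/(1−p) ≥ 23 + 6p/(1−p) ⇒ p ≥ (23−19)/(23−6) = 4/17.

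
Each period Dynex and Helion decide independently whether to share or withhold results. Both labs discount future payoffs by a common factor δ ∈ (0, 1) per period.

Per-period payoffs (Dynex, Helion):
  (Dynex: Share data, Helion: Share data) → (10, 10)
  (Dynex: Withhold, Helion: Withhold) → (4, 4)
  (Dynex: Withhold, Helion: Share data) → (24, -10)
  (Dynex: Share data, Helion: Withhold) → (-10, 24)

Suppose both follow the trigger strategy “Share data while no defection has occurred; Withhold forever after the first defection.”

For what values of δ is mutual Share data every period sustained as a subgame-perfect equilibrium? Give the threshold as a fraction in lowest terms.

7/10

Cooperation forever yields 10 each period: 10/(1−δ).
Deviating yields 24 once, then 4 forever: 24 + 4δ/(1−δ).
No profitable deviation requires 10/(1−δ) ≥ 24 + 4δ/(1−δ).
Multiplying by (1−δ): 10 ≥ 24(1−δ) + 4δ = 24 − 20δ.
So 20δ ≥ 14, i.e. δ ≥ 14/20 = 7/10.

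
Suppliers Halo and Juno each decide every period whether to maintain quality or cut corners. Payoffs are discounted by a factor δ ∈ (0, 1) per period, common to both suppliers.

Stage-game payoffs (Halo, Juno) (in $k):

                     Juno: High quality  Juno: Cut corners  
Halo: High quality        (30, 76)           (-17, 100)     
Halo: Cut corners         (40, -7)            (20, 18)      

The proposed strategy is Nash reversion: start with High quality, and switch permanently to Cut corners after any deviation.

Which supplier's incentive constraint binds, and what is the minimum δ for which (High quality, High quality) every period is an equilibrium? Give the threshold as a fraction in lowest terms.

Halo; δ ≥ 1/2

For Halo: deviation gain 40−30 = 10, per-period punishment loss 30−20 = 10. IC gives δ ≥ 10/20 = 1/2.
For Juno: gain 24, loss 58 per period, so δ ≥ 24/82 = 12/41.
The tighter constraint is Halo's, so cooperation needs δ ≥ 1/2.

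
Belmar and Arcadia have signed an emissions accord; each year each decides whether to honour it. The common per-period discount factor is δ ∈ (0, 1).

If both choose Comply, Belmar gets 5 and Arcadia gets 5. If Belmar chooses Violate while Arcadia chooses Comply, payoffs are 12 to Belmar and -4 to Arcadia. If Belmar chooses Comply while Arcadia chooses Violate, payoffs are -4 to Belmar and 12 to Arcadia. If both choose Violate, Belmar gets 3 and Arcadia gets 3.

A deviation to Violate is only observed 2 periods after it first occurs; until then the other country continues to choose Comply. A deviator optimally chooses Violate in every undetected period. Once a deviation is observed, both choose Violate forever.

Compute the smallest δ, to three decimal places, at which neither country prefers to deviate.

The best deviation is to choose Violate for all 2 undetected periods, earning 12 each, then 3 forever once detected.
Deviation value: 12(1−δ^2)/(1−δ) + 3δ^2/(1−δ); cooperation value: 5/(1−δ).
IC: 5 ≥ 12(1−δ^2) + 3δ^2 = 12 − 9δ^2.
So δ^2 ≥ 7/9, giving δ ≥ (7/9)^(1/2) ≈ 0.882.

0.882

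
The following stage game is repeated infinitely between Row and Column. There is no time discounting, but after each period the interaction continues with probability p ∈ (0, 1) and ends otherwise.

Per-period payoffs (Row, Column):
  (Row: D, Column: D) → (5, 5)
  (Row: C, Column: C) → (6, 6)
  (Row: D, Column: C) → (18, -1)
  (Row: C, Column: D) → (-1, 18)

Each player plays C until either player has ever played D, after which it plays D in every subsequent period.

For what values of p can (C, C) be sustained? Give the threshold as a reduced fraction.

12/13

With no time discounting, the continuation probability p plays the role of the discount factor.
Grim-trigger IC: 6/(1−p) ≥ 18 + 5p/(1−p) ⇒ p ≥ (18−6)/(18−5) = 12/13.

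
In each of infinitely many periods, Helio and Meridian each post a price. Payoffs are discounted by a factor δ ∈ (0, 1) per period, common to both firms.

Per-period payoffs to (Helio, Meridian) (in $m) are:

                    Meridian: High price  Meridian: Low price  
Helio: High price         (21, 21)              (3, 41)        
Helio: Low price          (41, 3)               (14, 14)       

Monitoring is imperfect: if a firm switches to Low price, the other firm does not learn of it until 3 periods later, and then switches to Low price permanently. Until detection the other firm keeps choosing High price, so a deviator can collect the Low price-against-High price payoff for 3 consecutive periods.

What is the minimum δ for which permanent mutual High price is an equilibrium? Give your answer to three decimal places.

0.905

A deviator earns 41 for 3 periods, then 14 forever; cooperating earns 21 forever. Multiplying the IC by (1−δ):
21 ≥ 41(1−δ^3) + 14δ^3, so 27·δ^3 ≥ 20 and δ^3 ≥ 20/27.
δ ≥ (20/27)^(1/3) ≈ 0.905.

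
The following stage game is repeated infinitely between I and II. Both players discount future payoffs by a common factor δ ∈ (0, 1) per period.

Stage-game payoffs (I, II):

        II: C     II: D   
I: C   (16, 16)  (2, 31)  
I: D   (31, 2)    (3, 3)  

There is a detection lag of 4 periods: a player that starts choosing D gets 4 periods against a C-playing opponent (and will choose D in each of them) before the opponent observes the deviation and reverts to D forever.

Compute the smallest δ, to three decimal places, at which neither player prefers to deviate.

Deviating for the 4 undetected periods gains 31−16 = 15 per period over cooperation, then loses 16−3 = 13 per period forever once punishment starts.
Gain: 15(1 + δ + … + δ^3); loss: 13·δ^4/(1−δ).
No profitable deviation ⇔ 15(1−δ^4) ≤ 13·δ^4, i.e. δ^4 ≥ 15/(15+13) = 15/28.
Hence δ ≥ (15/28)^(1/4) ≈ 0.856.

0.856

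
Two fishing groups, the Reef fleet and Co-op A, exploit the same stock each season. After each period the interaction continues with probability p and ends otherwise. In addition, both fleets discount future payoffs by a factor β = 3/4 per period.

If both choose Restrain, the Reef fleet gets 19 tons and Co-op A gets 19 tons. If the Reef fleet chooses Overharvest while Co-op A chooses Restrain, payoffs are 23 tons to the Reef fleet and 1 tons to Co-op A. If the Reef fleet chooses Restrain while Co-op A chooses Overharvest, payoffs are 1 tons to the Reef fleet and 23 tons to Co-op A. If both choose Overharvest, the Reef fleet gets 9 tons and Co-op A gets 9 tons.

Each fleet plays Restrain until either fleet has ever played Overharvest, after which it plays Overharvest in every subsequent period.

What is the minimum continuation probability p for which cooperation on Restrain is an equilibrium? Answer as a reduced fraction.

With continuation probability p and discount β, the effective per-period discount factor is βp.
Grim-trigger IC: βp ≥ (23−19)/(23−9) = 2/7.
So p ≥ (2/7)/(3/4) = 8/21.

8/21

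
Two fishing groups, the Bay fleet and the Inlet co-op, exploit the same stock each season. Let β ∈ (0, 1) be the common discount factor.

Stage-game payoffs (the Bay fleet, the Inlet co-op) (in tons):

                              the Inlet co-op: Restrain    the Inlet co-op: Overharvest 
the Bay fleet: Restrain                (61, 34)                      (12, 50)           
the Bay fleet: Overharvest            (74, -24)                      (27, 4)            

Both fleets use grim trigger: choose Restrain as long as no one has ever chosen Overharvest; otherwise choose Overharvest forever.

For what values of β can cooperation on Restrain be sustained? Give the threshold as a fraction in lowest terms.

8/23

the Bay fleet: cooperation gives 61 each period; deviation gives 74 once then 27 forever.
  61/(1−β) ≥ 74 + 27β/(1−β) ⇒ β ≥ 13/47.
the Inlet co-op: cooperation gives 34 each period; deviation gives 50 once then 4 forever.
  β ≥ 16/46 = 8/23.
Both must hold, so the binding constraint is the Inlet co-op's: β ≥ 8/23.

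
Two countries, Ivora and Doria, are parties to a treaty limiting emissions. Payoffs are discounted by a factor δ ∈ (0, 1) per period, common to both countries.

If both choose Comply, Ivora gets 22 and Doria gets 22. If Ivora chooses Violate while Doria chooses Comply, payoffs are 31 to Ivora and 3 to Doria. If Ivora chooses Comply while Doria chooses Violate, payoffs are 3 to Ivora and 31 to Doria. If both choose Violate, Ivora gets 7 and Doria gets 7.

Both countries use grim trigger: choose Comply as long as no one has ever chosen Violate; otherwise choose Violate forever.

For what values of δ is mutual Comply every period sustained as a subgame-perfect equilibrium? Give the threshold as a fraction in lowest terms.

One-period gain from deviating is 31 − 22 = 9. The loss is 22 − 7 = 15 in every subsequent period, with present value 15·δ/(1−δ).
Deviation is unprofitable when 15·δ/(1−δ) ≥ 9, i.e. δ/(1−δ) ≥ 3/5.
Equivalently δ ≥ 9/(9+15) = 3/8.

3/8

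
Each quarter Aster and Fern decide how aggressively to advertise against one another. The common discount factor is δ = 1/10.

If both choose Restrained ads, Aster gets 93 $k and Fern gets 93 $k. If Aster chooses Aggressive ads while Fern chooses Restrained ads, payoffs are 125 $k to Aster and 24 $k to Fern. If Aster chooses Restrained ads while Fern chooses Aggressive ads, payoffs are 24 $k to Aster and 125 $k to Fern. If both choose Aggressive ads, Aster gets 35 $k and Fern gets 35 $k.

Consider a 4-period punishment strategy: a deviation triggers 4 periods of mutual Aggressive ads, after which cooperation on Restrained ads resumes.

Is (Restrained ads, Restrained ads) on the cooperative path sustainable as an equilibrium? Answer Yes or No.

No

Comparing payoff streams over the 5 periods until play realigns: cooperate → 93(1+δ+…+δ^4); deviate → 125 + 35(δ+…+δ^4).
Cooperation is sustained iff (93−35)(δ+…+δ^4) ≥ 125−93.
δ+…+δ^4 = 1/10·(1−(1/10)^4)/(1−1/10) = 0.1111, and (125−93)/(93−35) = 0.5517.
0.1111 < 0.5517, so cooperation is not sustainable.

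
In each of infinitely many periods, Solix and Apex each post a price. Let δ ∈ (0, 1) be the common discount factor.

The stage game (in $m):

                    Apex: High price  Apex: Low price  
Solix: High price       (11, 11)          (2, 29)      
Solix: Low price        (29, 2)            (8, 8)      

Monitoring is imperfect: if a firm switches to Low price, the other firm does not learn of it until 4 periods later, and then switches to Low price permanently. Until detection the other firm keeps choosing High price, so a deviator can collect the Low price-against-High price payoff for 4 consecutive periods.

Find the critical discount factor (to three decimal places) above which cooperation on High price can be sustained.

0.962

The best deviation is to choose Low price for all 4 undetected periods, earning 29 each, then 8 forever once detected.
Deviation value: 29(1−δ^4)/(1−δ) + 8δ^4/(1−δ); cooperation value: 11/(1−δ).
IC: 11 ≥ 29(1−δ^4) + 8δ^4 = 29 − 21δ^4.
So δ^4 ≥ 18/21 = 6/7, giving δ ≥ (6/7)^(1/4) ≈ 0.962.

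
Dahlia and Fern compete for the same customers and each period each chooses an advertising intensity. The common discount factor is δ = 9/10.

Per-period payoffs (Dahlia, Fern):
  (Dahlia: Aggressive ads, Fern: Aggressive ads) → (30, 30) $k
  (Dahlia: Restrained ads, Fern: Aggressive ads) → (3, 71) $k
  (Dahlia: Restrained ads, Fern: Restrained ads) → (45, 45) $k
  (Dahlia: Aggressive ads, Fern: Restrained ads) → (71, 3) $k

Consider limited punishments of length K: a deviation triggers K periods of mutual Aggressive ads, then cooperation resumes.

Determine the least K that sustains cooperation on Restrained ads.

3

No profitable deviation requires (45−30)(δ+…+δ^K) ≥ 71−45, i.e. δ+…+δ^K ≥ 26/15 ≈ 1.7333.
With δ = 9/10, the partial sums are K=1: 0.9000, K=2: 1.7100, K=3: 2.4390.
K = 3 is the first length at which the sum reaches 1.7333.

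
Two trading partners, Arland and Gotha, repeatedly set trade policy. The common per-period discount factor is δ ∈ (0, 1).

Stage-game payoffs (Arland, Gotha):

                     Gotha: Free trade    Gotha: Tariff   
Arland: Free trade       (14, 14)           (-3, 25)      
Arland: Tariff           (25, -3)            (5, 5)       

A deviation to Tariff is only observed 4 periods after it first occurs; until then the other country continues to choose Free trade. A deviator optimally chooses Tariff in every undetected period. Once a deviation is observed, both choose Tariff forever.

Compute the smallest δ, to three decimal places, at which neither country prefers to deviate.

0.861

A deviator earns 25 for 4 periods, then 5 forever; cooperating earns 14 forever. Multiplying the IC by (1−δ):
14 ≥ 25(1−δ^4) + 5δ^4, so 20·δ^4 ≥ 11 and δ^4 ≥ 11/20.
δ ≥ (11/20)^(1/4) ≈ 0.861.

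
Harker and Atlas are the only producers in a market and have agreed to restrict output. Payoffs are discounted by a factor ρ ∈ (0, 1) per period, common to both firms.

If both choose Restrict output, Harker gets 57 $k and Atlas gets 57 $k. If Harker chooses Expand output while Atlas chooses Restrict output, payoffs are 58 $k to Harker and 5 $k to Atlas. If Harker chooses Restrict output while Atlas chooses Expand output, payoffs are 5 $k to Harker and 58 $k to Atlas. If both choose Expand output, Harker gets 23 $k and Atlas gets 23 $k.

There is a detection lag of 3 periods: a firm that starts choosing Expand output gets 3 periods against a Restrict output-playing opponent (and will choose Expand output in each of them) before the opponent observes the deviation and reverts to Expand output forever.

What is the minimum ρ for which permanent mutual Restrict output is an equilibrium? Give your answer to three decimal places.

0.306

Deviating for the 3 undetected periods gains 58−57 = 1 per period over cooperation, then loses 57−23 = 34 per period forever once punishment starts.
Gain: 1(1 + ρ + … + ρ^2); loss: 34·ρ^3/(1−ρ).
No profitable deviation ⇔ 1(1−ρ^3) ≤ 34·ρ^3, i.e. ρ^3 ≥ 1/(1+34) = 1/35.
Hence ρ ≥ (1/35)^(1/3) ≈ 0.306.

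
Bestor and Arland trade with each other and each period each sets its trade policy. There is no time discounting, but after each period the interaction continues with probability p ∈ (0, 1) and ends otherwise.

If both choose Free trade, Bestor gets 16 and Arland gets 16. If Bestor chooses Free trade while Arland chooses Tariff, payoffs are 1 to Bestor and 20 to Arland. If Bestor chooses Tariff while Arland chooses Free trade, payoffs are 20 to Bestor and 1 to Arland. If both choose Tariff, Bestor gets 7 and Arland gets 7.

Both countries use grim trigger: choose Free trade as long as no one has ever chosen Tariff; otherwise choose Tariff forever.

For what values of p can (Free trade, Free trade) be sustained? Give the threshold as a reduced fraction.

4/13

Expected cooperation value is 16 + p·16 + p²·16 + … = 16/(1−p); deviation gives 20 + p·7/(1−p).
16 ≥ 20(1−p) + 7p ⇒ 13p ≥ 4 ⇒ p ≥ 4/13.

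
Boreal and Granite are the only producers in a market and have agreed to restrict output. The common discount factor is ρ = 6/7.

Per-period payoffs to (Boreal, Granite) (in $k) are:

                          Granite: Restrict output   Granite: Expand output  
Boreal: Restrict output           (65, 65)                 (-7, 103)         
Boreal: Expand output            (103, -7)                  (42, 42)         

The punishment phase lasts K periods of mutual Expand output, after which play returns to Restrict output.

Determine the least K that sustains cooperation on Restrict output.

3

IC: ρ(1−ρ^K)/(1−ρ) ≥ (103−65)/(65−42) = 38/23.
With ρ = 6/7: need 1 − ρ^K ≥ 38/23·(1−6/7)/(6/7), i.e. ρ^K ≤ 0.7246.
Since (6/7)^2 = 0.7347 and (6/7)^3 = 0.6297, the smallest such K is 3.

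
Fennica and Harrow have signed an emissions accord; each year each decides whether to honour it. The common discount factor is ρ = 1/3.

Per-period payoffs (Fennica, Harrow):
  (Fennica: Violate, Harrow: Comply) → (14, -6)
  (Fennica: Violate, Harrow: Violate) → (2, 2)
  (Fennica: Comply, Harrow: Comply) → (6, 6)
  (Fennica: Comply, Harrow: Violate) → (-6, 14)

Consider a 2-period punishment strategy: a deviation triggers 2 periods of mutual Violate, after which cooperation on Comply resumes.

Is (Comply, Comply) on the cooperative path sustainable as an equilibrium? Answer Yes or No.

IC: ρ+…+ρ^2 ≥ (14−6)/(6−2) = 2.
At ρ = 1/3: partial sum = 0.4444 < 2.0000. Cooperation not sustainable.

No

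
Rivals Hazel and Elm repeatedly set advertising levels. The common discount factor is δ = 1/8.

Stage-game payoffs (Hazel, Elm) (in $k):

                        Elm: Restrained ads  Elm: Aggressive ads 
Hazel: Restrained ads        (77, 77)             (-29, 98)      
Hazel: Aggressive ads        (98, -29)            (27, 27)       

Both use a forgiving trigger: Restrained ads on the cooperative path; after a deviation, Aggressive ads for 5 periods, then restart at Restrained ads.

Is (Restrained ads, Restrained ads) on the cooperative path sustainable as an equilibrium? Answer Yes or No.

No

A one-shot deviation gives 98 now, then 27 for 5 periods, then back to 77.
Gain from deviating: (98−77) today; loss: (77−27) in each of the next 5 periods.
No-deviation condition: (77−27)(δ+…+δ^5) ≥ 98−77, i.e. δ+…+δ^5 ≥ 21/50.
At δ = 1/8: δ+…+δ^5 = 0.1429 < 0.4200.
So cooperation is not sustainable.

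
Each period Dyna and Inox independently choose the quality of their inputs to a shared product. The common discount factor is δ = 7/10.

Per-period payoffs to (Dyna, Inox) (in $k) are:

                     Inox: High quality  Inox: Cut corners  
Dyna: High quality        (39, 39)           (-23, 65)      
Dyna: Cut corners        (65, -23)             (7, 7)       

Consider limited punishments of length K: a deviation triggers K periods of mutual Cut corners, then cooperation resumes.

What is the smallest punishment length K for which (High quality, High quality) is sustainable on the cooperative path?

2

IC: δ(1−δ^K)/(1−δ) ≥ (65−39)/(39−7) = 13/16.
With δ = 7/10: need 1 − δ^K ≥ 13/16·(1−7/10)/(7/10), i.e. δ^K ≤ 0.6518.
Since (7/10)^1 = 0.7000 and (7/10)^2 = 0.4900, the smallest such K is 2.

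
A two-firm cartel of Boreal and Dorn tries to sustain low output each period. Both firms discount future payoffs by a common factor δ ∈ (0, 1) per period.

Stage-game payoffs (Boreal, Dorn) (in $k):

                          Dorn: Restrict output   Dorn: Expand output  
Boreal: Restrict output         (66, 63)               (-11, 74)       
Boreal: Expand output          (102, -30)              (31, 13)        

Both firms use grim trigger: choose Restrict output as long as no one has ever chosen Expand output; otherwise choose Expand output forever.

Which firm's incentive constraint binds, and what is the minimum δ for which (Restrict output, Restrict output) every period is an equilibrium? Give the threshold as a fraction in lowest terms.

Boreal; δ ≥ 36/71

For Boreal: deviation gain 102−66 = 36, per-period punishment loss 66−31 = 35. IC gives δ ≥ 36/71.
For Dorn: gain 11, loss 50 per period, so δ ≥ 11/61.
The tighter constraint is Boreal's, so cooperation needs δ ≥ 36/71.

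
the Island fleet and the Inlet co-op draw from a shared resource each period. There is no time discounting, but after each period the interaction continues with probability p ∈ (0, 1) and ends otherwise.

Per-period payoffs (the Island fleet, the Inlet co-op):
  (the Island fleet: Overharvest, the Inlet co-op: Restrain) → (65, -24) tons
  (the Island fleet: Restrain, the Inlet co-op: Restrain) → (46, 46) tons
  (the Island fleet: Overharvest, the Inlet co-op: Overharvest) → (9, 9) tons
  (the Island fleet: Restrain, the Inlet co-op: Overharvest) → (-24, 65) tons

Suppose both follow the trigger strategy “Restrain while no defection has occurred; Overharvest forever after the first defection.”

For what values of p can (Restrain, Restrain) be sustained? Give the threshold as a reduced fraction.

With no time discounting, the continuation probability p plays the role of the discount factor.
Grim-trigger IC: 46/(1−p) ≥ 65 + 9p/(1−p) ⇒ p ≥ (65−46)/(65−9) = 19/56.

19/56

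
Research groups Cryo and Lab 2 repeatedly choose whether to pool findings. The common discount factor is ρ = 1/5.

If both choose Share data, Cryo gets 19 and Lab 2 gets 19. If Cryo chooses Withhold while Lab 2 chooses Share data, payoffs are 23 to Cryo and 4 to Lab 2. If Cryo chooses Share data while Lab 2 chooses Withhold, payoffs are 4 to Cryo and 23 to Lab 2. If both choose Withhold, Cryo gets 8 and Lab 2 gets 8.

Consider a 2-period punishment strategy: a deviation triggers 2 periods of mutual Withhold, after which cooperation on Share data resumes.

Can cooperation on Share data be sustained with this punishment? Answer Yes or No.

IC: ρ+…+ρ^2 ≥ (23−19)/(19−8) = 4/11.
At ρ = 1/5: partial sum = 0.2400 < 0.3636. Cooperation not sustainable.

No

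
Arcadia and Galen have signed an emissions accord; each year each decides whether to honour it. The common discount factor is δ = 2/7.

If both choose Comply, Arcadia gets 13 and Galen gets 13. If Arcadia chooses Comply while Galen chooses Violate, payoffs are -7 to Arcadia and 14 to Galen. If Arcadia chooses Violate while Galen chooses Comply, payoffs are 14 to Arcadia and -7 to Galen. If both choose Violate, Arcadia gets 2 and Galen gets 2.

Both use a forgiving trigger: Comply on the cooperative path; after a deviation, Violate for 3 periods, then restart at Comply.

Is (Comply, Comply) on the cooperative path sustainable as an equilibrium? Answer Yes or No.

Yes

IC: δ+…+δ^3 ≥ (14−13)/(13−2) = 1/11.
At δ = 2/7: partial sum = 0.3907 ≥ 0.0909. Cooperation sustainable.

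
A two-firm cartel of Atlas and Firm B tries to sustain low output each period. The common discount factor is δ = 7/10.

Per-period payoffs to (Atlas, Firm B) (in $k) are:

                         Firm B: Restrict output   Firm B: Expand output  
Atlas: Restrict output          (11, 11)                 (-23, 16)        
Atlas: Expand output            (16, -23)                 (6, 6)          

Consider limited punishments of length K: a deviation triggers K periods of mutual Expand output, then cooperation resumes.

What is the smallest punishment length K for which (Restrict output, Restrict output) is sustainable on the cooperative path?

2

Need Σ_{k=1}^{K} δ^k ≥ (16−11)/(11−6) = 1.0000 at δ = 7/10.
At K = 1 the sum is 0.7000 < 1.0000; at K = 2 it is 1.1900 ≥ 1.0000.
So the minimum punishment length is K = 2.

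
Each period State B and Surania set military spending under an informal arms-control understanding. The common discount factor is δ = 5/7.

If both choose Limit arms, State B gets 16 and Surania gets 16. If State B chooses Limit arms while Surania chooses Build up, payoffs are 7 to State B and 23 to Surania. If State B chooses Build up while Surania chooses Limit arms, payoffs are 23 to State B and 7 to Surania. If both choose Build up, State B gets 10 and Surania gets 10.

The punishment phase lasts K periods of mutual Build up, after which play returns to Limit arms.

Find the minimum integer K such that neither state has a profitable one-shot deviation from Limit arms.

2

IC: δ(1−δ^K)/(1−δ) ≥ (23−16)/(16−10) = 7/6.
With δ = 5/7: need 1 − δ^K ≥ 7/6·(1−5/7)/(5/7), i.e. δ^K ≤ 0.5333.
Since (5/7)^1 = 0.7143 and (5/7)^2 = 0.5102, the smallest such K is 2.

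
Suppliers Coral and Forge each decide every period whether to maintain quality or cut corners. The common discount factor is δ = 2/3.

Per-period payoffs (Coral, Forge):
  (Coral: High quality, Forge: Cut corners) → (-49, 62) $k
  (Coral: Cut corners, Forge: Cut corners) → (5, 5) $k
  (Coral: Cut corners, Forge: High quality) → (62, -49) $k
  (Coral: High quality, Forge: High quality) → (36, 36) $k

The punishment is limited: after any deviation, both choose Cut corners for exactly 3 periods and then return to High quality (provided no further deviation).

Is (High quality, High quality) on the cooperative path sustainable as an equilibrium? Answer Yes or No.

Comparing payoff streams over the 4 periods until play realigns: cooperate → 36(1+δ+…+δ^3); deviate → 62 + 5(δ+…+δ^3).
Cooperation is sustained iff (36−5)(δ+…+δ^3) ≥ 62−36.
δ+…+δ^3 = 2/3·(1−(2/3)^3)/(1−2/3) = 1.4074, and (62−36)/(36−5) = 0.8387.
1.4074 ≥ 0.8387, so cooperation is sustainable.

Yes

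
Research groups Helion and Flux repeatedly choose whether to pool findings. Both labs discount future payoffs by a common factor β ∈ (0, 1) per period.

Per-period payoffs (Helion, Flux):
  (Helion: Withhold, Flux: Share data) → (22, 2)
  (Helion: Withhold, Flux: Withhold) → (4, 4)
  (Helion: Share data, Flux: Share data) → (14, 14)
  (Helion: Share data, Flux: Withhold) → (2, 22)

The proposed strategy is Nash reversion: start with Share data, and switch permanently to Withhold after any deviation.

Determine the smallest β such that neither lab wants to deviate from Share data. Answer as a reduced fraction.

4/9

14/(1−β) ≥ 22 + 4β/(1−β)
14 ≥ 22 − 18β
β ≥ 8/18 = 4/9.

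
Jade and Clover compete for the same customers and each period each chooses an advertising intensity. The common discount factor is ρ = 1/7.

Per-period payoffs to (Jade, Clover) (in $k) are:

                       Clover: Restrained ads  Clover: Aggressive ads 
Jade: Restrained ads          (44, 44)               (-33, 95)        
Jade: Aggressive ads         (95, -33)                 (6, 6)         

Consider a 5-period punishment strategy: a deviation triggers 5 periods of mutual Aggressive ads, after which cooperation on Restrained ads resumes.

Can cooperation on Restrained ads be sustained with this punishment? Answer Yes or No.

A one-shot deviation gives 95 now, then 6 for 5 periods, then back to 44.
Gain from deviating: (95−44) today; loss: (44−6) in each of the next 5 periods.
No-deviation condition: (44−6)(ρ+…+ρ^5) ≥ 95−44, i.e. ρ+…+ρ^5 ≥ 51/38.
At ρ = 1/7: ρ+…+ρ^5 = 0.1667 < 1.3421.
So cooperation is not sustainable.

No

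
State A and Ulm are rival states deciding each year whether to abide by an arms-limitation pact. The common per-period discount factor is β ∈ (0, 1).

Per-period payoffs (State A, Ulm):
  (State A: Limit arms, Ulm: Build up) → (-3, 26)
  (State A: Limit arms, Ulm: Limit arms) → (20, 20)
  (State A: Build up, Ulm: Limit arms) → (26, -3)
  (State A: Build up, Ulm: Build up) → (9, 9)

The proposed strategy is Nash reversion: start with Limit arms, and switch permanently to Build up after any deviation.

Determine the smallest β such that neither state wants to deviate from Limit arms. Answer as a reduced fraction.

One-period gain from deviating is 26 − 20 = 6. The loss is 20 − 9 = 11 in every subsequent period, with present value 11·β/(1−β).
Deviation is unprofitable when 11·β/(1−β) ≥ 6, i.e. β/(1−β) ≥ 6/11.
Equivalently β ≥ 6/(6+11) = 6/17.

6/17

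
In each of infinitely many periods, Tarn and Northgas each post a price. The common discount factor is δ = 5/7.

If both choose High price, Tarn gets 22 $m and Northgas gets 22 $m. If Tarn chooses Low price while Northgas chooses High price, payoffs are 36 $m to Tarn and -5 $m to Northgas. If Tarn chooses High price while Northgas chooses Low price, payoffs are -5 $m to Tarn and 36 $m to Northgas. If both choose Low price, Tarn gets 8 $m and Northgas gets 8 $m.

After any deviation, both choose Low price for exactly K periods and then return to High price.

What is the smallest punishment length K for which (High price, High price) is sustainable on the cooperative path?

No profitable deviation requires (22−8)(δ+…+δ^K) ≥ 36−22, i.e. δ+…+δ^K ≥ 1 ≈ 1.0000.
With δ = 5/7, the partial sums are K=1: 0.7143, K=2: 1.2245.
K = 2 is the first length at which the sum reaches 1.0000.

2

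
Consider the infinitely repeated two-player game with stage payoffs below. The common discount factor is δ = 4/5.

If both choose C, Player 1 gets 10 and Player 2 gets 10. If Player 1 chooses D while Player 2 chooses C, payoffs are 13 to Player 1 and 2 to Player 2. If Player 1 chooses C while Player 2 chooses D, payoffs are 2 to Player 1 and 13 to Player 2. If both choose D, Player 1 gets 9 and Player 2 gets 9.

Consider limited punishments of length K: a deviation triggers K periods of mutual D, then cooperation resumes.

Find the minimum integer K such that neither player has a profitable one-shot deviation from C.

Need Σ_{k=1}^{K} δ^k ≥ (13−10)/(10−9) = 3.0000 at δ = 4/5.
At K = 6 the sum is 2.9514 < 3.0000; at K = 7 it is 3.1611 ≥ 3.0000.
So the minimum punishment length is K = 7.

7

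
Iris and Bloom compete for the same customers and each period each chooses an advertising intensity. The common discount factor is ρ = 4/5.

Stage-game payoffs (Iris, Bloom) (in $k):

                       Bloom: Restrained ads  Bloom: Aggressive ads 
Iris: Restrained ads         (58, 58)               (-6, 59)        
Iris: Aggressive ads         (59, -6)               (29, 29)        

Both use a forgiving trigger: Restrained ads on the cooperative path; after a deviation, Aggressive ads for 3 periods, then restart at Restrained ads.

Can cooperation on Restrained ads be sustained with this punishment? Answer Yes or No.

Comparing payoff streams over the 4 periods until play realigns: cooperate → 58(1+ρ+…+ρ^3); deviate → 59 + 29(ρ+…+ρ^3).
Cooperation is sustained iff (58−29)(ρ+…+ρ^3) ≥ 59−58.
ρ+…+ρ^3 = 4/5·(1−(4/5)^3)/(1−4/5) = 1.9520, and (59−58)/(58−29) = 0.0345.
1.9520 ≥ 0.0345, so cooperation is sustainable.

Yes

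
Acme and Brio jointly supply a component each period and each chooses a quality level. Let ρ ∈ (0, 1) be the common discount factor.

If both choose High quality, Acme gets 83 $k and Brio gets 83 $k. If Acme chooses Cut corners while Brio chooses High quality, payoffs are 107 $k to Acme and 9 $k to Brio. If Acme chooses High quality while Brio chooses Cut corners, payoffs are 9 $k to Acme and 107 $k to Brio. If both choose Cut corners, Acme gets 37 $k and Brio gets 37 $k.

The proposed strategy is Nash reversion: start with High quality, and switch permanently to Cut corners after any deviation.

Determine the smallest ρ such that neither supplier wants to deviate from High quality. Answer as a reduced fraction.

Under grim trigger the critical discount factor is (T−C)/(T−P) with T = 107, C = 83, P = 37.
ρ* = (107−83)/(107−37) = 24/70 = 12/35.

12/35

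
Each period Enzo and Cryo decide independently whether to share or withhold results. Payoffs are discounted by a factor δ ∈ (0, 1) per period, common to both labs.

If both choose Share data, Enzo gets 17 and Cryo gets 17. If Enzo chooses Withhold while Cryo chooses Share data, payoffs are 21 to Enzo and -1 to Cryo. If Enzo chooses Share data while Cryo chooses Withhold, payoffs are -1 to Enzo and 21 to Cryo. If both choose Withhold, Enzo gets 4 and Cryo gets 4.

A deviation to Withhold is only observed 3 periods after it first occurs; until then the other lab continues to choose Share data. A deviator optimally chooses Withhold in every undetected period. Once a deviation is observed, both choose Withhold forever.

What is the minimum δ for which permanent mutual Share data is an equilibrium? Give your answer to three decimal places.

Deviating for the 3 undetected periods gains 21−17 = 4 per period over cooperation, then loses 17−4 = 13 per period forever once punishment starts.
Gain: 4(1 + δ + … + δ^2); loss: 13·δ^3/(1−δ).
No profitable deviation ⇔ 4(1−δ^3) ≤ 13·δ^3, i.e. δ^3 ≥ 4/(4+13) = 4/17.
Hence δ ≥ (4/17)^(1/3) ≈ 0.617.

0.617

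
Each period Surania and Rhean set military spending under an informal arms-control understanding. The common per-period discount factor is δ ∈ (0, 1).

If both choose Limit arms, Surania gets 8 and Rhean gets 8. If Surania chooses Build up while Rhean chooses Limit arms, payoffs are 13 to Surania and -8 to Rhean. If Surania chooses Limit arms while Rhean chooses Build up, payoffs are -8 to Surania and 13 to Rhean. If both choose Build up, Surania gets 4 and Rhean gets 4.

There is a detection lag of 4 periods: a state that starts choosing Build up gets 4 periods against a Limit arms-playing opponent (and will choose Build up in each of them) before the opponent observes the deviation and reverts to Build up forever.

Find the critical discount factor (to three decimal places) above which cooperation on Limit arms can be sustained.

0.863

Deviating for the 4 undetected periods gains 13−8 = 5 per period over cooperation, then loses 8−4 = 4 per period forever once punishment starts.
Gain: 5(1 + δ + … + δ^3); loss: 4·δ^4/(1−δ).
No profitable deviation ⇔ 5(1−δ^4) ≤ 4·δ^4, i.e. δ^4 ≥ 5/(5+4) = 5/9.
Hence δ ≥ (5/9)^(1/4) ≈ 0.863.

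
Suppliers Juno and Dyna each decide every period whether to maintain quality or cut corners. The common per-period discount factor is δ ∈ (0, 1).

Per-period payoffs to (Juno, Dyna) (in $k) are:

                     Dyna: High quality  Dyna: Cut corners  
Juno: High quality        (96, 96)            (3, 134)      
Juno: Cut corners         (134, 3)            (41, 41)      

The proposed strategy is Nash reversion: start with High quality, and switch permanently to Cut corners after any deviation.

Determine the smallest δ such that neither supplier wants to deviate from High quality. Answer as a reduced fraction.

38/93

One-period gain from deviating is 134 − 96 = 38. The loss is 96 − 41 = 55 in every subsequent period, with present value 55·δ/(1−δ).
Deviation is unprofitable when 55·δ/(1−δ) ≥ 38, i.e. δ/(1−δ) ≥ 38/55.
Equivalently δ ≥ 38/(38+55) = 38/93.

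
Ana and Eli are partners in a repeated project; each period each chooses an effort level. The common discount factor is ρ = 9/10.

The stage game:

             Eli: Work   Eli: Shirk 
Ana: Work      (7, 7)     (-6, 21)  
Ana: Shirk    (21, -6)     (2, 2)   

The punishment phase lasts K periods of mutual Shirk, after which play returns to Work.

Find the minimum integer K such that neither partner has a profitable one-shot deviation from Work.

No profitable deviation requires (7−2)(ρ+…+ρ^K) ≥ 21−7, i.e. ρ+…+ρ^K ≥ 14/5 ≈ 2.8000.
With ρ = 9/10, the partial sums are K=1: 0.9000, K=2: 1.7100, K=3: 2.4390, K=4: 3.0951.
K = 4 is the first length at which the sum reaches 2.8000.

4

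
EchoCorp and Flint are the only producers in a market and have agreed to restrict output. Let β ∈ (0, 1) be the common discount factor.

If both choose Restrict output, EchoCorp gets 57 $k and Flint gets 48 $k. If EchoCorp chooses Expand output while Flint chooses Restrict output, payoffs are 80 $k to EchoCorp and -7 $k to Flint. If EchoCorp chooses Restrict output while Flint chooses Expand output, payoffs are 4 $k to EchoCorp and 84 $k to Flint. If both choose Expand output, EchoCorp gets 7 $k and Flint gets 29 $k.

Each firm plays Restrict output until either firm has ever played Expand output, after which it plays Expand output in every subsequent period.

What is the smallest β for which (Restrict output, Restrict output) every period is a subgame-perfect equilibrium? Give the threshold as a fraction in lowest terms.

36/55

For EchoCorp: deviation gain 80−57 = 23, per-period punishment loss 57−7 = 50. IC gives β ≥ 23/73.
For Flint: gain 36, loss 19 per period, so β ≥ 36/55.
The tighter constraint is Flint's, so cooperation needs β ≥ 36/55.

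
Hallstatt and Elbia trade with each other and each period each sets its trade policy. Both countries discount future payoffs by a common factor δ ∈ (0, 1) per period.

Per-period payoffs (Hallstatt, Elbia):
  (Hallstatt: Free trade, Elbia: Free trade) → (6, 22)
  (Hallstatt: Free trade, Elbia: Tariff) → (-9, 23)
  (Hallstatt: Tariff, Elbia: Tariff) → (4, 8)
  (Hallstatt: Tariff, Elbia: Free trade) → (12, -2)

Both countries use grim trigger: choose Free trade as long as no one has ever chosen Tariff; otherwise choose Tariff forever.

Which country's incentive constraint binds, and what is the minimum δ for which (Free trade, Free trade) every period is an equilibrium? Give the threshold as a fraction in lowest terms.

Hallstatt; δ ≥ 3/4

Hallstatt's threshold: (12−6)/(12−4) = 3/4.
Elbia's threshold: (23−22)/(23−8) = 1/15.
3/4 > 1/15, so Hallstatt binds and δ* = 3/4.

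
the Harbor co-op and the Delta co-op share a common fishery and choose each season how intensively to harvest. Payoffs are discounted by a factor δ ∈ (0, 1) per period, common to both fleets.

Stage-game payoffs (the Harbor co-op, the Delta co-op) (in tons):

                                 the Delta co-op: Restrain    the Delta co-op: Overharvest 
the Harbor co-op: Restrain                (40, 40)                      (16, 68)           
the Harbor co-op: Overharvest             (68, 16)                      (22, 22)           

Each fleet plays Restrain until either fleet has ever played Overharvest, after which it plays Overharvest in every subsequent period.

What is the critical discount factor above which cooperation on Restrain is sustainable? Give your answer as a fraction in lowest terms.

One-period gain from deviating is 68 − 40 = 28. The loss is 40 − 22 = 18 in every subsequent period, with present value 18·δ/(1−δ).
Deviation is unprofitable when 18·δ/(1−δ) ≥ 28, i.e. δ/(1−δ) ≥ 14/9.
Equivalently δ ≥ 28/(28+18) = 14/23.

14/23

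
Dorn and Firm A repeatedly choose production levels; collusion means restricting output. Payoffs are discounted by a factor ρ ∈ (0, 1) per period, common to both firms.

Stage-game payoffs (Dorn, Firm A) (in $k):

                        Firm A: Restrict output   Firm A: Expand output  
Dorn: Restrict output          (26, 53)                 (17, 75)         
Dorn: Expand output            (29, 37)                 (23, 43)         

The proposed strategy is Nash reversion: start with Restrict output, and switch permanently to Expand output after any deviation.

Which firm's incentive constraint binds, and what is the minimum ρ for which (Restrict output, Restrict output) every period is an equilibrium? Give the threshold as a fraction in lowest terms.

For Dorn: deviation gain 29−26 = 3, per-period punishment loss 26−23 = 3. IC gives ρ ≥ 3/6 = 1/2.
For Firm A: gain 22, loss 10 per period, so ρ ≥ 22/32 = 11/16.
The tighter constraint is Firm A's, so cooperation needs ρ ≥ 11/16.

Firm A; ρ ≥ 11/16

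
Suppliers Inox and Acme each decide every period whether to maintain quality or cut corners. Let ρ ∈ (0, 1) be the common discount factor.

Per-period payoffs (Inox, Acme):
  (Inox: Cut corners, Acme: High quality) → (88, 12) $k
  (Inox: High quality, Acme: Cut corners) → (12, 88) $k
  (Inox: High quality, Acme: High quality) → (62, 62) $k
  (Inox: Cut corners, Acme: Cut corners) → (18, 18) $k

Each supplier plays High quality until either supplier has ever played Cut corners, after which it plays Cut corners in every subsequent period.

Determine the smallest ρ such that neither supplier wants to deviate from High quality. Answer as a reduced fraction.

13/35

62/(1−ρ) ≥ 88 + 18ρ/(1−ρ)
62 ≥ 88 − 70ρ
ρ ≥ 26/70 = 13/35.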